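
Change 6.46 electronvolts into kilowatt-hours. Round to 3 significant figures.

1 electronvolt = 4.45049 × 10^-26 kilowatt-hours.
6.46 × 4.45049 × 10^-26 ≈ 2.88 × 10^-25 kWh.

2.88 × 10^-25 kWh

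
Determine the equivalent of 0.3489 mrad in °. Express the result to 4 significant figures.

1 milliradian = 0.0572958 °.
So 0.3489 × 0.0572958 ≈ 0.01999 °.

0.01999 degrees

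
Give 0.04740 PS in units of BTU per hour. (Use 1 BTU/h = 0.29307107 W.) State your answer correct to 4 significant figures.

1 PS = 2509.63 BTU per hour.
So 0.04740 × 2509.63 ≈ 119.0 BTU/h.

119.0 BTU/h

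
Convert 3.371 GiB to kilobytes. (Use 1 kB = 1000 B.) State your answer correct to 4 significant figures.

1 GiB = 1.07374e+6 kilobytes.
Thus 3.371 × 1.07374e+6 ≈ 3.620e+6 kB.

3.620e+6 kB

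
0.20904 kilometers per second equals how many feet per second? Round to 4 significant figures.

1 kilometer per second = 3280.84 ft/s.
Thus 0.20904 × 3280.84 ≈ 685.8 ft/s.

685.8 ft/s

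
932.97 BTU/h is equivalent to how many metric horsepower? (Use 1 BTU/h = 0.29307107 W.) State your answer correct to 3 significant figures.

0.372 PS

1 BTU per hour = 0.000398466 PS.
Thus 932.97 × 0.000398466 ≈ 0.372 PS.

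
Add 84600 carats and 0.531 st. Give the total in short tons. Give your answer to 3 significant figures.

0.0224 short ton

84600 ct = 0.0186511 short ton and 0.531 st = 0.00371700 short ton.
0.0186511 + 0.00371700 ≈ 0.0224 short ton.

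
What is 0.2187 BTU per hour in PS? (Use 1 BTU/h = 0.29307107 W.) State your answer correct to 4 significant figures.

1 BTU/h = 0.000398466 PS.
Thus 0.2187 × 0.000398466 ≈ 8.714e-5 PS.

8.714e-5 PS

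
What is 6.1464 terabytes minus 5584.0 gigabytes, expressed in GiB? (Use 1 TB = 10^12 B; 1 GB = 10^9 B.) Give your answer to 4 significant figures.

523.8 GiB

6.1464 TB = 5724.28 GiB and 5584.0 GB = 5200.51 GiB.
5724.28 − 5200.51 ≈ 523.8 GiB.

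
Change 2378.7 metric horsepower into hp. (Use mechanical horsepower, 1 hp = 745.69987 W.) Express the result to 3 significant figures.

2350 horsepower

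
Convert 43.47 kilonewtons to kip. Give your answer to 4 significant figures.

1 kN = 0.224809 kips.
So 43.47 × 0.224809 ≈ 9.772 kip.

9.772 kip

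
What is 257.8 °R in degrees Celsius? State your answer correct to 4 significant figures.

°R = (°C + 273.15) × 9/5.
Applying the formula gives -129.9 °C.

-129.9 °C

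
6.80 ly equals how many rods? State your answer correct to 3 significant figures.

1 ly = 1.88116e+15 rods.
So 6.80 × 1.88116e+15 ≈ 1.28e+16 rod.

1.28e+16 rod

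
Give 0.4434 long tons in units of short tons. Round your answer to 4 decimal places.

1 long ton = 1.12000 short ton.
0.4434 × 1.12000 ≈ 0.4966 short ton.

0.4966 short ton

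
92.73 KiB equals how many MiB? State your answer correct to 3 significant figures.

0.0906 mebibytes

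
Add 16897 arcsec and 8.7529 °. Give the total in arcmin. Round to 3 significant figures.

807 arcmin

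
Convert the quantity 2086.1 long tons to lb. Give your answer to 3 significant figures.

1 long ton = 2240.00 lb.
Thus 2086.1 × 2240.00 ≈ 4.67 × 10^6 lb.

4.67 × 10^6 pounds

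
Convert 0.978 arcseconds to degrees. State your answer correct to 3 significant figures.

1 arcsecond = 0.000277778 degrees.
0.978 × 0.000277778 ≈ 0.000272 °.

0.000272 °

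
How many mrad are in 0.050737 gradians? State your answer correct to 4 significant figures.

0.7970 mrad

1 gradian = 15.7080 mrad.
0.050737 × 15.7080 ≈ 0.7970 mrad.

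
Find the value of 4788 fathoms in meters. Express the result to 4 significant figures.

1 fathom = 1.82880 m.
4788 × 1.82880 ≈ 8756 m.

8756 meters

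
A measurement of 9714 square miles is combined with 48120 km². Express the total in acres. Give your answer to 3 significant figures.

1.81e+7 acres

9714 mi² = 6.21696e+6 acre and 48120 km² = 1.18907e+7 acre.
6.21696e+6 + 1.18907e+7 ≈ 1.81e+7 acre.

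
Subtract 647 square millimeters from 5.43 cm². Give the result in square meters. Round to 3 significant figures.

5.43 cm² = 0.000543000 m² and 647 mm² = 0.000647000 m².
0.000543000 − 0.000647000 ≈ -0.000104 m².

-0.000104 m²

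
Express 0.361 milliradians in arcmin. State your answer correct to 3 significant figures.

1.24 arcminutes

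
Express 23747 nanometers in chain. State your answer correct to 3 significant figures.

1 nanometer = 4.97097 × 10^-11 chain.
Then 23747 × 4.97097 × 10^-11 ≈ 1.18 × 10^-6 chain.

1.18 × 10^-6 chain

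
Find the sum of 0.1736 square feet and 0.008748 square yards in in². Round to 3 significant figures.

0.1736 ft² = 24.9984 in² and 0.008748 yd² = 11.3374 in².
24.9984 + 11.3374 ≈ 36.3 in².

36.3 square inches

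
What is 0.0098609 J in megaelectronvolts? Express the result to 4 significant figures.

6.155e+10 megaelectronvolts

1 J = 6.24151e+12 megaelectronvolts.
Then 0.0098609 × 6.24151e+12 ≈ 6.155e+10 MeV.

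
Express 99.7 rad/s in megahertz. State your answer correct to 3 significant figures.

1.59e-5 MHz

1 rad/s = 1.59155e-7 megahertz.
So 99.7 × 1.59155e-7 ≈ 1.59e-5 MHz.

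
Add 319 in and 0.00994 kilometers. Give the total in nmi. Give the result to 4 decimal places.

0.0097 nmi

319 in = 0.00437505 nmi and 0.00994 km = 0.00536717 nmi.
0.00437505 + 0.00536717 ≈ 0.0097 nmi.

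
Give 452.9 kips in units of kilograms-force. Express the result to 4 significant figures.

205400 kilograms-force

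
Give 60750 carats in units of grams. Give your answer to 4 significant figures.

12150 g

1 carat = 0.200000 g.
Thus 60750 × 0.200000 ≈ 12150 g.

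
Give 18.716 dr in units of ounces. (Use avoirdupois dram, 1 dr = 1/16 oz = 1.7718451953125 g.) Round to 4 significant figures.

1.170 ounces

1 dram = 0.0625000 ounces.
Thus 18.716 × 0.0625000 ≈ 1.170 oz.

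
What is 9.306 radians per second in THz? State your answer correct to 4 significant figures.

1 radian per second = 1.59155e-13 terahertz.
9.306 × 1.59155e-13 ≈ 1.481e-12 THz.

1.481e-12 THz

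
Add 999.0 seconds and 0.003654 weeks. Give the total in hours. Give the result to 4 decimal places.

0.8914 h

999.0 s = 0.277500 h and 0.003654 wk = 0.613872 h.
0.277500 + 0.613872 ≈ 0.8914 h.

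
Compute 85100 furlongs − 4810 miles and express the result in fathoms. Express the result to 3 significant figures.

5.13e+6 fathom

85100 furlong = 9.36100e+6 fathom and 4810 mi = 4.23280e+6 fathom.
9.36100e+6 − 4.23280e+6 ≈ 5.13e+6 fathom.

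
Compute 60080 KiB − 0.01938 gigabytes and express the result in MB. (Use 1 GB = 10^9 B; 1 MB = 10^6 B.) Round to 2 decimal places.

42.14 MB

60080 KiB = 61.5219 MB and 0.01938 GB = 19.3800 MB.
61.5219 − 19.3800 ≈ 42.14 MB.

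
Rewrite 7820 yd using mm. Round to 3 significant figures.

7.15 × 10^6 mm

1 yard = 914.400 mm.
Then 7820 × 914.400 ≈ 7.15 × 10^6 mm.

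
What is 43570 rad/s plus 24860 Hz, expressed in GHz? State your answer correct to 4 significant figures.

3.179e-5 GHz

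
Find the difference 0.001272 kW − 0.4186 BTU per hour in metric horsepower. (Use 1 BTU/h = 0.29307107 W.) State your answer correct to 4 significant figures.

0.001272 kW = 0.00172944 PS and 0.4186 BTU/h = 0.000166798 PS.
0.00172944 − 0.000166798 ≈ 0.001563 PS.

0.001563 PS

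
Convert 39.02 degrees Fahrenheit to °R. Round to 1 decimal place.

°R = °F + 459.67.
Applying the formula gives 498.7 °R.

498.7 degrees Rankine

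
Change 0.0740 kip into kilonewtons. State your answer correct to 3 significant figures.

0.329 kilonewtons

1 kip = 4.44822 kN.
Thus 0.0740 × 4.44822 ≈ 0.329 kN.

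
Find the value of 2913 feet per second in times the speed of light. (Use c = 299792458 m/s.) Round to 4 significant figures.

2.962 × 10^-6 c

1 foot per second = 1.01670 × 10^-9 c.
2913 × 1.01670 × 10^-9 ≈ 2.962 × 10^-6 c.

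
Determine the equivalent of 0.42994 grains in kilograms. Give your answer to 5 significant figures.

2.7860 × 10^-5 kg

1 grain = 6.47989 × 10^-5 kilograms.
So 0.42994 × 6.47989 × 10^-5 ≈ 2.7860 × 10^-5 kg.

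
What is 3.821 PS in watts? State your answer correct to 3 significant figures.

2810 W

1 PS = 735.499 watts.
So 3.821 × 735.499 ≈ 2810 W.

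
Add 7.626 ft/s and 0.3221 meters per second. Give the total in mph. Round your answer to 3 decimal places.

5.920 miles per hour

7.626 ft/s = 5.19955 mph and 0.3221 m/s = 0.720517 mph.
5.19955 + 0.720517 ≈ 5.920 mph.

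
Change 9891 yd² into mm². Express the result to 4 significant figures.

1 square yard = 836127 mm².
9891 × 836127 ≈ 8.270e+9 mm².

8.270e+9 mm²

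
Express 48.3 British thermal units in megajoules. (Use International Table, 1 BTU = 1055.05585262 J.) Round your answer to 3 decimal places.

0.051 MJ

1 British thermal unit = 0.00105506 MJ.
So 48.3 × 0.00105506 ≈ 0.051 MJ.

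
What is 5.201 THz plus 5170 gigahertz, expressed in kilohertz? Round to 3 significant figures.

1.04e+10 kilohertz

5.201 THz = 5.20100e+9 kHz and 5170 GHz = 5.17000e+9 kHz.
5.20100e+9 + 5.17000e+9 ≈ 1.04e+10 kHz.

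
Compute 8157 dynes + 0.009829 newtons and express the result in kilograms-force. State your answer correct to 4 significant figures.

0.009320 kgf

8157 dyn = 0.00831783 kgf and 0.009829 N = 0.00100228 kgf.
0.00831783 + 0.00100228 ≈ 0.009320 kgf.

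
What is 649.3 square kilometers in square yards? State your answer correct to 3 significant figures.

1 square kilometer = 1.19599e+6 yd².
So 649.3 × 1.19599e+6 ≈ 7.77e+8 yd².

7.77e+8 square yards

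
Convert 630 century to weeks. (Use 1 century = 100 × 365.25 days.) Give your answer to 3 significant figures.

3.29e+6 wk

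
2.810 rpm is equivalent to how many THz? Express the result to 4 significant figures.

4.683e-14 terahertz

1 revolution per minute = 1.66667e-14 terahertz.
Thus 2.810 × 1.66667e-14 ≈ 4.683e-14 THz.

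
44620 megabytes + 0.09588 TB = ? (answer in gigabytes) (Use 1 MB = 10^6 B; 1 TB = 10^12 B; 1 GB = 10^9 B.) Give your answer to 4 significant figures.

140.5 GB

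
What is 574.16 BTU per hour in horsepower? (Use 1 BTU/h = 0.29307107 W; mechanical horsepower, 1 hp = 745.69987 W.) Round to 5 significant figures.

0.22565 horsepower

1 BTU/h = 0.000393015 horsepower.
Thus 574.16 × 0.000393015 ≈ 0.22565 hp.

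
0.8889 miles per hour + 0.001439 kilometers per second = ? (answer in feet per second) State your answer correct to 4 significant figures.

0.8889 mph = 1.30372 ft/s and 0.001439 km/s = 4.72113 ft/s.
1.30372 + 4.72113 ≈ 6.025 ft/s.

6.025 feet per second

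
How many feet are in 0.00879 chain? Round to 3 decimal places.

1 chain = 66.0000 ft.
So 0.00879 × 66.0000 ≈ 0.580 ft.

0.580 ft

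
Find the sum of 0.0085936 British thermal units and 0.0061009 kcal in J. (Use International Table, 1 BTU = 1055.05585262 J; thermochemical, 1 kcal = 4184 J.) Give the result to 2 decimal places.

0.0085936 BTU = 9.06673 J and 0.0061009 kcal = 25.5262 J.
9.06673 + 25.5262 ≈ 34.59 J.

34.59 J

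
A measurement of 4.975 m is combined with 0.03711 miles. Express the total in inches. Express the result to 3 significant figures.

2550 in

4.975 m = 195.866 in and 0.03711 mi = 2351.29 in.
195.866 + 2351.29 ≈ 2550 in.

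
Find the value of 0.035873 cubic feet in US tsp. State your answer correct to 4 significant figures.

206.1 US tsp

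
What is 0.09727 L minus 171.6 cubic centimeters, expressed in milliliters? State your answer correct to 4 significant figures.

-74.33 milliliters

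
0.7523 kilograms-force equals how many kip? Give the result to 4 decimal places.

0.0017 kip

1 kilogram-force = 0.00220462 kips.
So 0.7523 × 0.00220462 ≈ 0.0017 kip.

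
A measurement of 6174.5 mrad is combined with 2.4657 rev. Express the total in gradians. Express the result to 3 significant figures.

6174.5 mrad = 393.081 grad and 2.4657 rev = 986.280 grad.
393.081 + 986.280 ≈ 1380 grad.

1380 gradians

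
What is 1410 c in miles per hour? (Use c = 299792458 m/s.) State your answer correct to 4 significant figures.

9.456e+11 mph

1 speed of light = 6.70617e+8 mph.
Then 1410 × 6.70617e+8 ≈ 9.456e+11 mph.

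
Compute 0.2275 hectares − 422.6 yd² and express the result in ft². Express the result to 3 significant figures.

20700 ft²

0.2275 ha = 24487.9 ft² and 422.6 yd² = 3803.40 ft².
24487.9 − 3803.40 ≈ 20700 ft².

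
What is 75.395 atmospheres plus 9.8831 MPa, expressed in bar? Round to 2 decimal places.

175.22 bar

75.395 atm = 76.39398 bar and 9.8831 MPa = 98.83100 bar.
76.39398 + 98.83100 ≈ 175.22 bar.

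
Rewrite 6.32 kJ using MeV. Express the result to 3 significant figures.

1 kilojoule = 6.24151e+15 MeV.
Thus 6.32 × 6.24151e+15 ≈ 3.94e+16 MeV.

3.94e+16 MeV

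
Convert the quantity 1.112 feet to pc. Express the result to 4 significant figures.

1.098e-17 pc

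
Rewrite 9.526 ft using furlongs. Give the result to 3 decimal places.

1 ft = 0.00151515 furlongs.
So 9.526 × 0.00151515 ≈ 0.014 furlong.

0.014 furlongs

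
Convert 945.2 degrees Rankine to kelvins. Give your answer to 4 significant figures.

525.1 kelvins

°R = K × 9/5.
Applying the formula gives 525.1 K.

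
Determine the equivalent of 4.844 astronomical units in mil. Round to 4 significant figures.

2.853 × 10^16 mil

1 au = 5.88968 × 10^15 mil.
4.844 × 5.88968 × 10^15 ≈ 2.853 × 10^16 mil.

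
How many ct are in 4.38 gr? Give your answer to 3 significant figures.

1.42 ct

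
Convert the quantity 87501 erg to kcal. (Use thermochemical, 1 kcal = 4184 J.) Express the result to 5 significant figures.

1 erg = 2.39006 × 10^-11 kcal.
Then 87501 × 2.39006 × 10^-11 ≈ 2.0913 × 10^-6 kcal.

2.0913 × 10^-6 kilocalories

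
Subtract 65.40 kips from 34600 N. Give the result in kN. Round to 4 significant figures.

-256.3 kilonewtons

34600 N = 34.6000 kN and 65.40 kip = 290.914 kN.
34.6000 − 290.914 ≈ -256.3 kN.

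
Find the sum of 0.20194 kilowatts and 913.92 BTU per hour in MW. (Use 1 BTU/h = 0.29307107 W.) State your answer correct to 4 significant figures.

0.0004698 MW

0.20194 kW = 0.000201940 MW and 913.92 BTU/h = 0.000267844 MW.
0.000201940 + 0.000267844 ≈ 0.0004698 MW.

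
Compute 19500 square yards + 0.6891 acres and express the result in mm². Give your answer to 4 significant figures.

1.909e+10 square millimeters

19500 yd² = 1.63045e+10 mm² and 0.6891 acre = 2.78869e+9 mm².
1.63045e+10 + 2.78869e+9 ≈ 1.909e+10 mm².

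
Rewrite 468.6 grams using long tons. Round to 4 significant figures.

0.0004612 long tons

1 g = 9.84207 × 10^-7 long ton.
468.6 × 9.84207 × 10^-7 ≈ 0.0004612 long ton.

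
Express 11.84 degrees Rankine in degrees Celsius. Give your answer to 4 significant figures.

°R = (°C + 273.15) × 9/5.
Applying the formula gives -266.6 °C.

-266.6 degrees Celsius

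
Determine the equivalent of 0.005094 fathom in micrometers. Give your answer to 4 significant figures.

1 fathom = 1.82880 × 10^6 μm.
0.005094 × 1.82880 × 10^6 ≈ 9316 μm.

9316 μm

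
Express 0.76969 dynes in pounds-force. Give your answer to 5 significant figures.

1.7303 × 10^-6 pounds-force

1 dyne = 2.24809 × 10^-6 lbf.
0.76969 × 2.24809 × 10^-6 ≈ 1.7303 × 10^-6 lbf.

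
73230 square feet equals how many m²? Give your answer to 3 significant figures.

1 square foot = 0.0929030 m².
Thus 73230 × 0.0929030 ≈ 6800 m².

6800 m²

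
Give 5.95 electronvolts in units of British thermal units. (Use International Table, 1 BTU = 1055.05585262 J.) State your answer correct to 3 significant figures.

1 eV = 1.51857e-22 BTU.
Then 5.95 × 1.51857e-22 ≈ 9.04e-22 BTU.

9.04e-22 British thermal units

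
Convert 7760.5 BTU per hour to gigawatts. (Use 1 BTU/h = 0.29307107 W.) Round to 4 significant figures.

1 BTU/h = 2.93071 × 10^-10 gigawatts.
7760.5 × 2.93071 × 10^-10 ≈ 2.274 × 10^-6 GW.

2.274 × 10^-6 GW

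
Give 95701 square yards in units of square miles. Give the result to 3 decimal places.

1 square yard = 3.22831e-7 mi².
Thus 95701 × 3.22831e-7 ≈ 0.031 mi².

0.031 square miles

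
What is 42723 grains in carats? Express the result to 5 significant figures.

13842 ct

1 gr = 0.323995 carats.
42723 × 0.323995 ≈ 13842 ct.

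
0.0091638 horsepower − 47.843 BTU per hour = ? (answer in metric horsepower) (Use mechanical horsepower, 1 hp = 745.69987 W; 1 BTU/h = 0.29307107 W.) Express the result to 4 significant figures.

0.0091638 hp = 0.00929090 PS and 47.843 BTU/h = 0.0190638 PS.
0.00929090 − 0.0190638 ≈ -0.009773 PS.

-0.009773 metric horsepower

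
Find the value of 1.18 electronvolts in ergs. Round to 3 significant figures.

1 electronvolt = 1.60218 × 10^-12 ergs.
So 1.18 × 1.60218 × 10^-12 ≈ 1.89 × 10^-12 erg.

1.89 × 10^-12 erg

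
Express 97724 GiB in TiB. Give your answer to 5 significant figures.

1 GiB = 0.0009765625 TiB.
97724 × 0.0009765625 ≈ 95.434 TiB.

95.434 tebibytes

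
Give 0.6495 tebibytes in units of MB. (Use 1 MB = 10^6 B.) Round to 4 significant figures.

714100 megabytes

1 tebibyte = 1.09951 × 10^6 megabytes.
So 0.6495 × 1.09951 × 10^6 ≈ 714100 MB.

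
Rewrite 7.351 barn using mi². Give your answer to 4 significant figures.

2.838e-34 mi²

1 barn = 3.86102e-35 square miles.
Then 7.351 × 3.86102e-35 ≈ 2.838e-34 mi².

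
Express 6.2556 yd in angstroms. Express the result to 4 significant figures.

5.720e+10 angstroms

1 yd = 9.14400e+9 Å.
6.2556 × 9.14400e+9 ≈ 5.720e+10 Å.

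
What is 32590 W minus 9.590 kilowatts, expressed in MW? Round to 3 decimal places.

0.023 MW

32590 W = 0.0325900 MW and 9.590 kW = 0.00959000 MW.
0.0325900 − 0.00959000 ≈ 0.023 MW.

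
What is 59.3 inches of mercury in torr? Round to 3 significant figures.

1510 torr

1 inch of mercury = 25.4000 torr.
So 59.3 × 25.4000 ≈ 1510 torr.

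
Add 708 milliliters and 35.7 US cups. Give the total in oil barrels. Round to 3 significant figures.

0.0576 oil barrels

708 mL = 0.00445319 bbl and 35.7 US cup = 0.0531250 bbl.
0.00445319 + 0.0531250 ≈ 0.0576 bbl.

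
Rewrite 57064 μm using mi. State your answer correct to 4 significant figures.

3.546 × 10^-5 mi

1 micrometer = 6.21371 × 10^-10 mi.
57064 × 6.21371 × 10^-10 ≈ 3.546 × 10^-5 mi.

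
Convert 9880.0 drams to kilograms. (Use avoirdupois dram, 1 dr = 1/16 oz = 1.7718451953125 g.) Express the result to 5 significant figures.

1 dram = 0.00177185 kilograms.
9880.0 × 0.00177185 ≈ 17.506 kg.

17.506 kilograms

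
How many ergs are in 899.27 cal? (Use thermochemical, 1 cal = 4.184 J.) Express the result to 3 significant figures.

1 calorie = 4.18400e+7 ergs.
Thus 899.27 × 4.18400e+7 ≈ 3.76e+10 erg.

3.76e+10 erg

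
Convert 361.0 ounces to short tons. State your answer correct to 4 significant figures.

0.01128 short tons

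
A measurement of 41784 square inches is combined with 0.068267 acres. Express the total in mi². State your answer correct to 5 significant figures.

0.00011708 square miles

41784 in² = 1.04083 × 10^-5 mi² and 0.068267 acre = 0.000106667 mi².
1.04083 × 10^-5 + 0.000106667 ≈ 0.00011708 mi².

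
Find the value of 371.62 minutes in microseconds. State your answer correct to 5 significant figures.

1 minute = 6.00000 × 10^7 microseconds.
371.62 × 6.00000 × 10^7 ≈ 2.2297 × 10^10 μs.

2.2297 × 10^10 microseconds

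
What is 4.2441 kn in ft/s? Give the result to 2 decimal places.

1 knot = 1.68781 feet per second.
Then 4.2441 × 1.68781 ≈ 7.16 ft/s.

7.16 ft/s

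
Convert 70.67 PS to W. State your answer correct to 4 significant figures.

51980 W

1 PS = 735.499 W.
70.67 × 735.499 ≈ 51980 W.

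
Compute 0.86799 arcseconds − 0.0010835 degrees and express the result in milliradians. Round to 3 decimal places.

0.86799 arcsec = 0.00420813 mrad and 0.0010835 ° = 0.0189106 mrad.
0.00420813 − 0.0189106 ≈ -0.015 mrad.

-0.015 mrad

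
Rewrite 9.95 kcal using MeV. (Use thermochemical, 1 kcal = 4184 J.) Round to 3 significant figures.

2.60e+17 MeV

1 kcal = 2.61145e+16 megaelectronvolts.
Then 9.95 × 2.61145e+16 ≈ 2.60e+17 MeV.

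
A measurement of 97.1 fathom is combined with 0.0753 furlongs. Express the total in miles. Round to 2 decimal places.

0.12 mi

97.1 fathom = 0.110341 mi and 0.0753 furlong = 0.00941250 mi.
0.110341 + 0.00941250 ≈ 0.12 mi.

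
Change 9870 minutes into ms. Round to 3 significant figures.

5.92 × 10^8 milliseconds

1 minute = 60000.0 milliseconds.
Thus 9870 × 60000.0 ≈ 5.92 × 10^8 ms.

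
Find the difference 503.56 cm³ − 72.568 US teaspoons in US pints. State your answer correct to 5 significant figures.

0.30830 US pt

503.56 cm³ = 1.064212 US pt and 72.568 US tsp = 0.7559167 US pt.
1.064212 − 0.7559167 ≈ 0.30830 US pt.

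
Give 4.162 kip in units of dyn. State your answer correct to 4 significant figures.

1 kip = 4.44822e+8 dyn.
Thus 4.162 × 4.44822e+8 ≈ 1.851e+9 dyn.

1.851e+9 dynes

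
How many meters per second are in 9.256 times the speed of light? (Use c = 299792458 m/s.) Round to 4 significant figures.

2.775e+9 m/s

1 c = 2.99792e+8 m/s.
So 9.256 × 2.99792e+8 ≈ 2.775e+9 m/s.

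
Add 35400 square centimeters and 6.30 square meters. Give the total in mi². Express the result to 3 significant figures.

3.80 × 10^-6 mi²

35400 cm² = 1.36680 × 10^-6 mi² and 6.30 m² = 2.43244 × 10^-6 mi².
1.36680 × 10^-6 + 2.43244 × 10^-6 ≈ 3.80 × 10^-6 mi².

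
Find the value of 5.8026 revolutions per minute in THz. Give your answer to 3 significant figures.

1 rpm = 1.66667e-14 THz.
Thus 5.8026 × 1.66667e-14 ≈ 9.67e-14 THz.

9.67e-14 THz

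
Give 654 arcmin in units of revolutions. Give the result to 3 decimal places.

0.030 revolutions

1 arcminute = 4.62963 × 10^-5 revolutions.
Thus 654 × 4.62963 × 10^-5 ≈ 0.030 rev.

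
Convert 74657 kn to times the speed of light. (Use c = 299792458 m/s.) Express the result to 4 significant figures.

1 kn = 1.71600 × 10^-9 times the speed of light.
Thus 74657 × 1.71600 × 10^-9 ≈ 0.0001281 c.

0.0001281 times the speed of light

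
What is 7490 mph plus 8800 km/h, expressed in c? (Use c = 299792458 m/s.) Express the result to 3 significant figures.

7490 mph = 1.11688 × 10^-5 c and 8800 km/h = 8.15379 × 10^-6 c.
1.11688 × 10^-5 + 8.15379 × 10^-6 ≈ 1.93 × 10^-5 c.

1.93 × 10^-5 c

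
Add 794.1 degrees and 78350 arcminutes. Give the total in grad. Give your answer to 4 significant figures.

794.1 ° = 882.333 grad and 78350 arcmin = 1450.93 grad.
882.333 + 1450.93 ≈ 2333 grad.

2333 gradians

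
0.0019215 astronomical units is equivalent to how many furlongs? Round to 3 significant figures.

1.43e+6 furlongs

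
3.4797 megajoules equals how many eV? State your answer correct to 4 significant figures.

2.172e+25 eV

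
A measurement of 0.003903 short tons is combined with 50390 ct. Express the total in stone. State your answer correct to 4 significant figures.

2.145 st

0.003903 short ton = 0.557571 st and 50390 ct = 1.58701 st.
0.557571 + 1.58701 ≈ 2.145 st.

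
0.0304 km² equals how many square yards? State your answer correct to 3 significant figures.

1 km² = 1.19599e+6 yd².
Then 0.0304 × 1.19599e+6 ≈ 36400 yd².

36400 square yards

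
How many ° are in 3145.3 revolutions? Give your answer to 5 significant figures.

1 rev = 360.000 °.
Then 3145.3 × 360.000 ≈ 1.1323e+6 °.

1.1323e+6 degrees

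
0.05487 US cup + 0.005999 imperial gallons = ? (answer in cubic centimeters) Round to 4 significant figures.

40.25 cm³

0.05487 US cup = 12.9816 cm³ and 0.005999 imp gal = 27.2720 cm³.
12.9816 + 27.2720 ≈ 40.25 cm³.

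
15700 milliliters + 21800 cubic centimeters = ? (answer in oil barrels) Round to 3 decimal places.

15700 mL = 0.0987500 bbl and 21800 cm³ = 0.137118 bbl.
0.0987500 + 0.137118 ≈ 0.236 bbl.

0.236 oil barrels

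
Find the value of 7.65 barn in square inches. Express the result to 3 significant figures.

1 barn = 1.55000 × 10^-25 square inches.
7.65 × 1.55000 × 10^-25 ≈ 1.19 × 10^-24 in².

1.19 × 10^-24 square inches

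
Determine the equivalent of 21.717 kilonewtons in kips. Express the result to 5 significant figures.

4.8822 kip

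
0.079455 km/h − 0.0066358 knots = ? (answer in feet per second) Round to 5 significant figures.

0.079455 km/h = 0.0724109 ft/s and 0.0066358 kn = 0.0112000 ft/s.
0.0724109 − 0.0112000 ≈ 0.061211 ft/s.

0.061211 feet per second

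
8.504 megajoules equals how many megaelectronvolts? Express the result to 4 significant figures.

1 megajoule = 6.24151e+18 megaelectronvolts.
Thus 8.504 × 6.24151e+18 ≈ 5.308e+19 MeV.

5.308e+19 MeV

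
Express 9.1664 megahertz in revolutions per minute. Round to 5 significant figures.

1 megahertz = 6.00000e+7 revolutions per minute.
Thus 9.1664 × 6.00000e+7 ≈ 5.4998e+8 rpm.

5.4998e+8 rpm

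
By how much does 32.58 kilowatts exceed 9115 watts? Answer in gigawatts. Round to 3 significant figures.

32.58 kW = 3.25800 × 10^-5 GW and 9115 W = 9.11500 × 10^-6 GW.
3.25800 × 10^-5 − 9.11500 × 10^-6 ≈ 2.35 × 10^-5 GW.

2.35 × 10^-5 GW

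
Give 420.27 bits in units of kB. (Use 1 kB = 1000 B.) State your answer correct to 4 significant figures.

1 bit = 0.000125000 kilobytes.
So 420.27 × 0.000125000 ≈ 0.05253 kB.

0.05253 kilobytes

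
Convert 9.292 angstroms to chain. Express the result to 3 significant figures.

4.62e-11 chain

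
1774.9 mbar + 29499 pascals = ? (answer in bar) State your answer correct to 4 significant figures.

2.070 bar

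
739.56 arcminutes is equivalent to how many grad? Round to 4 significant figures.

13.70 grad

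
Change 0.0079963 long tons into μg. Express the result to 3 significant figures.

1 long ton = 1.01605e+12 μg.
0.0079963 × 1.01605e+12 ≈ 8.12e+9 μg.

8.12e+9 micrograms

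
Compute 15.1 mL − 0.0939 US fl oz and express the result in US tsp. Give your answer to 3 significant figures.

15.1 mL = 3.06355 US tsp and 0.0939 US fl oz = 0.563400 US tsp.
3.06355 − 0.563400 ≈ 2.50 US tsp.

2.50 US tsp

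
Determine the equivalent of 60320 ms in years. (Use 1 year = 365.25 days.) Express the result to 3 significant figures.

1.91 × 10^-6 years

1 ms = 3.16881 × 10^-11 yr.
So 60320 × 3.16881 × 10^-11 ≈ 1.91 × 10^-6 yr.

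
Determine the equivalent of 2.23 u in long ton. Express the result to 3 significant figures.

3.64e-30 long ton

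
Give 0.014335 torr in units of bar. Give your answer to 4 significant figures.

1.911e-5 bar

1 torr = 0.00133322 bar.
0.014335 × 0.00133322 ≈ 1.911e-5 bar.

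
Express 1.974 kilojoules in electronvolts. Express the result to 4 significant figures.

1.232e+22 electronvolts

1 kilojoule = 6.24151e+21 electronvolts.
Then 1.974 × 6.24151e+21 ≈ 1.232e+22 eV.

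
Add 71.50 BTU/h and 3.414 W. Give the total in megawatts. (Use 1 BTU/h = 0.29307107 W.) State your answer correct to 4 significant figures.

71.50 BTU/h = 2.09546 × 10^-5 MW and 3.414 W = 3.41400 × 10^-6 MW.
2.09546 × 10^-5 + 3.41400 × 10^-6 ≈ 2.437 × 10^-5 MW.

2.437 × 10^-5 megawatts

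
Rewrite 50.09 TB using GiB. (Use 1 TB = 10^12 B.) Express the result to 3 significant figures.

46600 gibibytes

1 terabyte = 931.323 gibibytes.
Then 50.09 × 931.323 ≈ 46600 GiB.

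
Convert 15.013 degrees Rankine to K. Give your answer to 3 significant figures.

8.34 K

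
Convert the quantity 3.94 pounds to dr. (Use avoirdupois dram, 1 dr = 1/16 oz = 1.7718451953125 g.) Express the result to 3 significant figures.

1010 dr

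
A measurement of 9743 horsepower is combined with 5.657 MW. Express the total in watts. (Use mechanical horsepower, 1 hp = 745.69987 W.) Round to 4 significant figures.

1.292 × 10^7 watts

9743 hp = 7.26535 × 10^6 W and 5.657 MW = 5.65700 × 10^6 W.
7.26535 × 10^6 + 5.65700 × 10^6 ≈ 1.292 × 10^7 W.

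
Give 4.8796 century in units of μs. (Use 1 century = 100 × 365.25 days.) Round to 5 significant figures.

1.5399 × 10^16 microseconds

1 century = 3.15576 × 10^15 μs.
So 4.8796 × 3.15576 × 10^15 ≈ 1.5399 × 10^16 μs.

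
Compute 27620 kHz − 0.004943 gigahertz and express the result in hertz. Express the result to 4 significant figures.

27620 kHz = 2.76200e+7 Hz and 0.004943 GHz = 4.94300e+6 Hz.
2.76200e+7 − 4.94300e+6 ≈ 2.268e+7 Hz.

2.268e+7 Hz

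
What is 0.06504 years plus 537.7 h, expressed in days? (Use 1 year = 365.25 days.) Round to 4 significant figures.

46.16 days

0.06504 yr = 23.7559 d and 537.7 h = 22.4042 d.
23.7559 + 22.4042 ≈ 46.16 d.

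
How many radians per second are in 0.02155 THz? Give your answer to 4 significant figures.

1.354e+11 rad/s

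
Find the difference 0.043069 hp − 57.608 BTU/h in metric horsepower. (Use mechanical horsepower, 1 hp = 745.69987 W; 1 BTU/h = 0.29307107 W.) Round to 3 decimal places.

0.043069 hp = 0.0436664 PS and 57.608 BTU/h = 0.0229548 PS.
0.0436664 − 0.0229548 ≈ 0.021 PS.

0.021 PS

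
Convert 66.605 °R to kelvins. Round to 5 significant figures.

37.003 kelvins

°R = K × 9/5.
Applying the formula gives 37.003 K.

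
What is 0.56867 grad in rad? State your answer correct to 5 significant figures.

1 gradian = 0.01570796 rad.
So 0.56867 × 0.01570796 ≈ 0.0089326 rad.

0.0089326 radians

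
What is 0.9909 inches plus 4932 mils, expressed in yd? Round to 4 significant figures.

0.1645 yards

0.9909 in = 0.0275250 yd and 4932 mil = 0.137000 yd.
0.0275250 + 0.137000 ≈ 0.1645 yd.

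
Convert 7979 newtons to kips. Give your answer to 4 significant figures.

1 newton = 0.000224809 kip.
7979 × 0.000224809 ≈ 1.794 kip.

1.794 kips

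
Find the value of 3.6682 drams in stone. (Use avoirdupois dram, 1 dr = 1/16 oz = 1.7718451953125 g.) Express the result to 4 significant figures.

0.001023 st

1 dr = 0.000279018 st.
3.6682 × 0.000279018 ≈ 0.001023 st.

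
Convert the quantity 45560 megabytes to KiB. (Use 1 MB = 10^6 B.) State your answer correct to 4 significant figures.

4.449e+7 kibibytes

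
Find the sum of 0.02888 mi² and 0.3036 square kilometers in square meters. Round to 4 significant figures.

378400 m²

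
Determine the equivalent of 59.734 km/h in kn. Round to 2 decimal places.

32.25 kn

1 kilometer per hour = 0.539957 knots.
Thus 59.734 × 0.539957 ≈ 32.25 kn.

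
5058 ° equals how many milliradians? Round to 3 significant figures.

88300 mrad

1 ° = 17.4533 mrad.
Thus 5058 × 17.4533 ≈ 88300 mrad.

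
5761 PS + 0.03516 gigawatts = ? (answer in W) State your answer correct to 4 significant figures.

3.940 × 10^7 watts

5761 PS = 4.23721 × 10^6 W and 0.03516 GW = 3.51600 × 10^7 W.
4.23721 × 10^6 + 3.51600 × 10^7 ≈ 3.940 × 10^7 W.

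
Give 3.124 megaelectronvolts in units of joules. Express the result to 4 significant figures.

5.005 × 10^-13 J

1 MeV = 1.60218 × 10^-13 J.
3.124 × 1.60218 × 10^-13 ≈ 5.005 × 10^-13 J.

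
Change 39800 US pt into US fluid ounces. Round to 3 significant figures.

637000 US fluid ounces

1 US pt = 16.0000 US fl oz.
So 39800 × 16.0000 ≈ 637000 US fl oz.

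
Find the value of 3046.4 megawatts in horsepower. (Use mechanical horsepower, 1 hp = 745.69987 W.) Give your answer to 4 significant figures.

4.085e+6 horsepower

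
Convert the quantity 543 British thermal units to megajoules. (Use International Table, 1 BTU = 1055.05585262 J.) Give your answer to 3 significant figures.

0.573 megajoules

1 British thermal unit = 0.00105506 MJ.
Thus 543 × 0.00105506 ≈ 0.573 MJ.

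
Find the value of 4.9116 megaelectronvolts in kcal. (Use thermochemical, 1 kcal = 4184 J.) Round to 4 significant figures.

1.881e-16 kcal

1 MeV = 3.82929e-17 kilocalories.
4.9116 × 3.82929e-17 ≈ 1.881e-16 kcal.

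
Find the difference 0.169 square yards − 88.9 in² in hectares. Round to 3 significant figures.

8.40e-6 ha

0.169 yd² = 1.41306e-5 ha and 88.9 in² = 5.73547e-6 ha.
1.41306e-5 − 5.73547e-6 ≈ 8.40e-6 ha.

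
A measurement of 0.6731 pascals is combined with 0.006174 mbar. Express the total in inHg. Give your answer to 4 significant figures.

0.6731 Pa = 0.000198766 inHg and 0.006174 mbar = 0.000182318 inHg.
0.000198766 + 0.000182318 ≈ 0.0003811 inHg.

0.0003811 inHg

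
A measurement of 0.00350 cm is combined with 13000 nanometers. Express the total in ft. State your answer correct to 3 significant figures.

0.000157 ft

0.00350 cm = 0.000114829 ft and 13000 nm = 4.26509e-5 ft.
0.000114829 + 4.26509e-5 ≈ 0.000157 ft.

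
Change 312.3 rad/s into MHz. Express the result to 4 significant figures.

1 rad/s = 1.59155e-7 megahertz.
Thus 312.3 × 1.59155e-7 ≈ 4.970e-5 MHz.

4.970e-5 megahertz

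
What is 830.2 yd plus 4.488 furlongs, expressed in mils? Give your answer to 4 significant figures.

6.543e+7 mil

830.2 yd = 2.98872e+7 mil and 4.488 furlong = 3.55450e+7 mil.
2.98872e+7 + 3.55450e+7 ≈ 6.543e+7 mil.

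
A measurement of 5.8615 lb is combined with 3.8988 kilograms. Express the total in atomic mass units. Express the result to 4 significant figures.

3.949e+27 atomic mass units

5.8615 lb = 1.60113e+27 u and 3.8988 kg = 2.34791e+27 u.
1.60113e+27 + 2.34791e+27 ≈ 3.949e+27 u.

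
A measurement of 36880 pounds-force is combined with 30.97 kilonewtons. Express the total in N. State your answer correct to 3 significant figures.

36880 lbf = 164050 N and 30.97 kN = 30970.0 N.
164050 + 30970.0 ≈ 195000 N.

195000 newtons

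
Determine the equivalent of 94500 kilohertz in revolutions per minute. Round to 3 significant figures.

5.67 × 10^9 rpm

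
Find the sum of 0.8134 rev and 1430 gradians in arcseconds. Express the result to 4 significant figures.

5.687 × 10^6 arcsec

0.8134 rev = 1.05417 × 10^6 arcsec and 1430 grad = 4.63320 × 10^6 arcsec.
1.05417 × 10^6 + 4.63320 × 10^6 ≈ 5.687 × 10^6 arcsec.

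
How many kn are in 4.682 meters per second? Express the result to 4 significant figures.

1 meter per second = 1.94384 knots.
So 4.682 × 1.94384 ≈ 9.101 kn.

9.101 kn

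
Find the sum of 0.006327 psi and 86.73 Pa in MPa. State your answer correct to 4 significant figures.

0.006327 psi = 4.36231 × 10^-5 MPa and 86.73 Pa = 8.67300 × 10^-5 MPa.
4.36231 × 10^-5 + 8.67300 × 10^-5 ≈ 0.0001304 MPa.

0.0001304 MPa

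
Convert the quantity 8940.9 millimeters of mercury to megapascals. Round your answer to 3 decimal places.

1.192 MPa

1 mmHg = 0.000133322 megapascals.
Then 8940.9 × 0.000133322 ≈ 1.192 MPa.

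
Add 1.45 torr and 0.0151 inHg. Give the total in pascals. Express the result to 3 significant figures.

244 pascals

1.45 torr = 193.317 Pa and 0.0151 inHg = 51.1345 Pa.
193.317 + 51.1345 ≈ 244 Pa.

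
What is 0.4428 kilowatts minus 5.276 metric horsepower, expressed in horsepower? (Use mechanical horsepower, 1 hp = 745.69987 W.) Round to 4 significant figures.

-4.610 hp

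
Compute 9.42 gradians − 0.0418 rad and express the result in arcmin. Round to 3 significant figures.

365 arcmin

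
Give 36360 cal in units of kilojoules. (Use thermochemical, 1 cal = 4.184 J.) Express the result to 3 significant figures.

152 kilojoules

1 cal = 0.00418400 kJ.
So 36360 × 0.00418400 ≈ 152 kJ.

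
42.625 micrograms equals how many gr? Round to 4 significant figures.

1 μg = 1.54324e-5 gr.
Thus 42.625 × 1.54324e-5 ≈ 0.0006578 gr.

0.0006578 gr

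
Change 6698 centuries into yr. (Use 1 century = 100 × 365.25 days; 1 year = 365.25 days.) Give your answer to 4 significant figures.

669800 yr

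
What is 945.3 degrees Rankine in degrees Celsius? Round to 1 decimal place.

°R = (°C + 273.15) × 9/5.
Applying the formula gives 252.0 °C.

252.0 degrees Celsius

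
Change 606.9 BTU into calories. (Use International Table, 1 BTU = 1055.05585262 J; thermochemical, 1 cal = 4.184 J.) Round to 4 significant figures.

1 British thermal unit = 252.164 cal.
Then 606.9 × 252.164 ≈ 153000 cal.

153000 calories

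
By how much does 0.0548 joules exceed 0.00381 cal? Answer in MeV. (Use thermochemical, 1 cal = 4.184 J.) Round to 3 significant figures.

2.43e+11 MeV

0.0548 J = 3.42035e+11 MeV and 0.00381 cal = 9.94961e+10 MeV.
3.42035e+11 − 9.94961e+10 ≈ 2.43e+11 MeV.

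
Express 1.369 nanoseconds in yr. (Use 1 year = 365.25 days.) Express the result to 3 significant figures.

4.34 × 10^-17 years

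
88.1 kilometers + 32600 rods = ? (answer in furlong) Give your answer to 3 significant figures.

1250 furlongs

88.1 km = 437.942 furlong and 32600 rod = 815.000 furlong.
437.942 + 815.000 ≈ 1250 furlong.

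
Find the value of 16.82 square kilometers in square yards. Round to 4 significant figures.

1 square kilometer = 1.19599 × 10^6 square yards.
16.82 × 1.19599 × 10^6 ≈ 2.012 × 10^7 yd².

2.012 × 10^7 square yards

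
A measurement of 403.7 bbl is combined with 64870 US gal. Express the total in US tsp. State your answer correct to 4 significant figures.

6.284 × 10^7 US teaspoons

403.7 bbl = 1.30217 × 10^7 US tsp and 64870 US gal = 4.98202 × 10^7 US tsp.
1.30217 × 10^7 + 4.98202 × 10^7 ≈ 6.284 × 10^7 US tsp.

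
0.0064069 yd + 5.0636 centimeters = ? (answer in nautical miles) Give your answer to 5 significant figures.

3.0505 × 10^-5 nmi

0.0064069 yd = 3.16332 × 10^-6 nmi and 5.0636 cm = 2.73413 × 10^-5 nmi.
3.16332 × 10^-6 + 2.73413 × 10^-5 ≈ 3.0505 × 10^-5 nmi.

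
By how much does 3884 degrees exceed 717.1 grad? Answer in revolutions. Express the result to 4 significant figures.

8.996 rev

3884 ° = 10.7889 rev and 717.1 grad = 1.79275 rev.
10.7889 − 1.79275 ≈ 8.996 rev.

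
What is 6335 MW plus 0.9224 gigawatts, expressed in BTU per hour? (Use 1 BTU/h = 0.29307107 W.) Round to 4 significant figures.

2.476 × 10^10 BTU/h

6335 MW = 2.16159 × 10^10 BTU/h and 0.9224 GW = 3.14736 × 10^9 BTU/h.
2.16159 × 10^10 + 3.14736 × 10^9 ≈ 2.476 × 10^10 BTU/h.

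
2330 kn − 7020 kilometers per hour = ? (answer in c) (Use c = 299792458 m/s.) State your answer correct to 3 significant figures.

2330 kn = 3.99828e-6 c and 7020 km/h = 6.50450e-6 c.
3.99828e-6 − 6.50450e-6 ≈ -2.51e-6 c.

-2.51e-6 c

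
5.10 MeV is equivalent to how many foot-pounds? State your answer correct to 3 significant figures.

6.03 × 10^-13 ft·lbf

1 MeV = 1.18170 × 10^-13 ft·lbf.
5.10 × 1.18170 × 10^-13 ≈ 6.03 × 10^-13 ft·lbf.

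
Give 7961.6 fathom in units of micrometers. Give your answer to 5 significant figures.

1 fathom = 1.82880 × 10^6 micrometers.
7961.6 × 1.82880 × 10^6 ≈ 1.4560 × 10^10 μm.

1.4560 × 10^10 μm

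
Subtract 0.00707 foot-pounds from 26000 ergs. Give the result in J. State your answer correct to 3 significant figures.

-0.00699 J

26000 erg = 0.00260000 J and 0.00707 ft·lbf = 0.00958563 J.
0.00260000 − 0.00958563 ≈ -0.00699 J.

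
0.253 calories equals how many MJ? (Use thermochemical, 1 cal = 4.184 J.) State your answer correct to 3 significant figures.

1 cal = 4.18400 × 10^-6 megajoules.
0.253 × 4.18400 × 10^-6 ≈ 1.06 × 10^-6 MJ.

1.06 × 10^-6 MJ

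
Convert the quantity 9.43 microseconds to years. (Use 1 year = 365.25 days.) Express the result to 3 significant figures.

2.99e-13 years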